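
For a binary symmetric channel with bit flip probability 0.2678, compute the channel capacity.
0.1617 bits

For a binary symmetric channel (BSC) with error probability p:
Capacity C = 1 - H(p) bits per symbol

where H(p) = -p log₂(p) - (1-p) log₂(1-p) is the binary entropy function.

H(0.2678) = 0.8383 bits
C = 1 - 0.8383 = 0.1617 bits per symbol

This means we can reliably transmit up to 0.1617 bits of information per channel use.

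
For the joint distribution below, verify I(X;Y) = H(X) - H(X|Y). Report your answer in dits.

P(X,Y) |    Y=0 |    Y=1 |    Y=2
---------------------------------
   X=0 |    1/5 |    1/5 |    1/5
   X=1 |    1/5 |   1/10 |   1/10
I(X;Y) = 0.0060 dits

Mutual information has multiple equivalent forms:
- I(X;Y) = H(X) - H(X|Y)
- I(X;Y) = H(Y) - H(Y|X)
- I(X;Y) = H(X) + H(Y) - H(X,Y)

Computing all quantities:
H(X) = 0.2923, H(Y) = 0.4729, H(X,Y) = 0.7592
H(X|Y) = 0.2863, H(Y|X) = 0.4669

Verification:
H(X) - H(X|Y) = 0.2923 - 0.2863 = 0.0060
H(Y) - H(Y|X) = 0.4729 - 0.4669 = 0.0060
H(X) + H(Y) - H(X,Y) = 0.2923 + 0.4729 - 0.7592 = 0.0060

All forms give I(X;Y) = 0.0060 dits. ✓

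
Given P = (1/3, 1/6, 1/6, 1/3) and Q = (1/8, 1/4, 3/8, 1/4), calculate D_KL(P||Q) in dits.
0.0956 dits

KL divergence: D_KL(P||Q) = Σ p(x) log(p(x)/q(x))

Computing term by term:
  x=0: 1/3 × log_10[(1/3)/(1/8)] = 1/3 × 0.4260 = 0.1420
  x=1: 1/6 × log_10[(1/6)/(1/4)] = 1/6 × -0.1761 = -0.0293
  x=2: 1/6 × log_10[(1/6)/(3/8)] = 1/6 × -0.3522 = -0.0587
  x=3: 1/3 × log_10[(1/3)/(1/4)] = 1/3 × 0.1249 = 0.0416

D_KL(P||Q) = 0.0956 dits

Note: KL divergence is always non-negative and equals 0 iff P = Q.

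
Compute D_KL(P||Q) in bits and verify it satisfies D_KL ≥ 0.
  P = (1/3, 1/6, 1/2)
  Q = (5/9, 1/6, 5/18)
0.1783 bits

KL divergence satisfies the Gibbs inequality: D_KL(P||Q) ≥ 0 for all distributions P, Q.

D_KL(P||Q) = Σ p(x) log(p(x)/q(x))
Term by term:
  x=0: 1/3 × log_2[(1/3)/(5/9)] = -0.2457
  x=1: 1/6 × log_2[(1/6)/(1/6)] = 0.0000
  x=2: 1/2 × log_2[(1/2)/(5/18)] = 0.4240
D_KL(P||Q) = 0.1783 bits

D_KL(P||Q) = 0.1783 ≥ 0 ✓

This non-negativity is a fundamental property: relative entropy cannot be negative because it measures how different Q is from P.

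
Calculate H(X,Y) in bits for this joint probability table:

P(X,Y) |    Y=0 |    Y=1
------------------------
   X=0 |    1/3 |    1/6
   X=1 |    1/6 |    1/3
1.9183 bits

Joint entropy is H(X,Y) = -Σ_{x,y} p(x,y) log p(x,y).

Summing over all non-zero entries:
H(X,Y) = -[1/3·log_2(1/3) + 1/6·log_2(1/6) + 1/6·log_2(1/6) + 1/3·log_2(1/3)]
H(X,Y) = 1.9183 bits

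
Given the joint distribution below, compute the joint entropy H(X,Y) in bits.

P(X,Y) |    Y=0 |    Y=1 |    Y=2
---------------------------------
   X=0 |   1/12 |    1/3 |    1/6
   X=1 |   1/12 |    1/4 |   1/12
2.3554 bits

Joint entropy is H(X,Y) = -Σ_{x,y} p(x,y) log p(x,y).

Summing over all non-zero entries:
H(X,Y) = -[1/12·log_2(1/12) + 1/3·log_2(1/3) + 1/6·log_2(1/6) + 1/12·log_2(1/12) + 1/4·log_2(1/4) + 1/12·log_2(1/12)]
H(X,Y) = 2.3554 bits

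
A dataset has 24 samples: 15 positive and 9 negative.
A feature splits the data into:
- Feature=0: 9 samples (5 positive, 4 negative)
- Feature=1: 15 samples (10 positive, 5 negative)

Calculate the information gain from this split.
0.0088 bits

Information Gain = H(Y) - H(Y|Feature)

Before split:
P(positive) = 15/24 = 0.6250
H(Y) = 0.9544 bits

After split:
Feature=0: H = 0.9911 bits (weight = 9/24)
Feature=1: H = 0.9183 bits (weight = 15/24)
H(Y|Feature) = (9/24)×0.9911 + (15/24)×0.9183 = 0.9456 bits

Information Gain = 0.9544 - 0.9456 = 0.0088 bits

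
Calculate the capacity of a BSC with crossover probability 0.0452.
0.7344 bits

For a binary symmetric channel (BSC) with error probability p:
Capacity C = 1 - H(p) bits per symbol

where H(p) = -p log₂(p) - (1-p) log₂(1-p) is the binary entropy function.

H(0.0452) = 0.2656 bits
C = 1 - 0.2656 = 0.7344 bits per symbol

This means we can reliably transmit up to 0.7344 bits of information per channel use.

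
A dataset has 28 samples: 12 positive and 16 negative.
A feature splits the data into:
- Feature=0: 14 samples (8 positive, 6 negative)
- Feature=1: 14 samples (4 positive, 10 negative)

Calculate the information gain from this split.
0.0611 bits

Information Gain = H(Y) - H(Y|Feature)

Before split:
P(positive) = 12/28 = 0.4286
H(Y) = 0.9852 bits

After split:
Feature=0: H = 0.9852 bits (weight = 14/28)
Feature=1: H = 0.8631 bits (weight = 14/28)
H(Y|Feature) = (14/28)×0.9852 + (14/28)×0.8631 = 0.9242 bits

Information Gain = 0.9852 - 0.9242 = 0.0611 bits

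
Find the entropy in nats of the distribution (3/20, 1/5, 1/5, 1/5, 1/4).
1.5968 nats

Shannon entropy is H(X) = -Σ p(x) log p(x).

For P = (3/20, 1/5, 1/5, 1/5, 1/4):
H = -3/20 × log_e(3/20) -1/5 × log_e(1/5) -1/5 × log_e(1/5) -1/5 × log_e(1/5) -1/4 × log_e(1/4)
H = 1.5968 nats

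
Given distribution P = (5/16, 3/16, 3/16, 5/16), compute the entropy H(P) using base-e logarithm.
1.3547 nats

Shannon entropy is H(X) = -Σ p(x) log p(x).

For P = (5/16, 3/16, 3/16, 5/16):
H = -5/16 × log_e(5/16) -3/16 × log_e(3/16) -3/16 × log_e(3/16) -5/16 × log_e(5/16)
H = 1.3547 nats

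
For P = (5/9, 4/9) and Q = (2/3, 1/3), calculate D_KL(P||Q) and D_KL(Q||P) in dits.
D_KL(P||Q) = 0.0115, D_KL(Q||P) = 0.0111

KL divergence is not symmetric: D_KL(P||Q) ≠ D_KL(Q||P) in general.

D_KL(P||Q) = 0.0115 dits
D_KL(Q||P) = 0.0111 dits

No, they are not equal!

This asymmetry is why KL divergence is not a true distance metric.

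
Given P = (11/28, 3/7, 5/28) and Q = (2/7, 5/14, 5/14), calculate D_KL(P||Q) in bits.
0.1146 bits

KL divergence: D_KL(P||Q) = Σ p(x) log(p(x)/q(x))

Computing term by term:
  x=0: 11/28 × log_2[(11/28)/(2/7)] = 11/28 × 0.4594 = 0.1805
  x=1: 3/7 × log_2[(3/7)/(5/14)] = 3/7 × 0.2630 = 0.1127
  x=2: 5/28 × log_2[(5/28)/(5/14)] = 5/28 × -1.0000 = -0.1786

D_KL(P||Q) = 0.1146 bits

Note: KL divergence is always non-negative and equals 0 iff P = Q.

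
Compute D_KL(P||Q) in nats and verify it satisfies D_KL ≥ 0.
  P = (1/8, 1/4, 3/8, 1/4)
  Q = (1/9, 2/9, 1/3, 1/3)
0.0164 nats

KL divergence satisfies the Gibbs inequality: D_KL(P||Q) ≥ 0 for all distributions P, Q.

D_KL(P||Q) = Σ p(x) log(p(x)/q(x))
Term by term:
  x=0: 1/8 × log_e[(1/8)/(1/9)] = 0.0147
  x=1: 1/4 × log_e[(1/4)/(2/9)] = 0.0294
  x=2: 3/8 × log_e[(3/8)/(1/3)] = 0.0442
  x=3: 1/4 × log_e[(1/4)/(1/3)] = -0.0719
D_KL(P||Q) = 0.0164 nats

D_KL(P||Q) = 0.0164 ≥ 0 ✓

This non-negativity is a fundamental property: relative entropy cannot be negative because it measures how different Q is from P.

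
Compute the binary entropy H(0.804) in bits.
0.7139 bits

The binary entropy function is:
H(p) = -p log(p) - (1-p) log(1-p)

H(0.804) = -0.804 × log_2(0.804) - 0.196 × log_2(0.196)
H(0.804) = 0.7139 bits

Note: Binary entropy is maximized at p=0.5 (H=1 bit) and minimized at p=0 or p=1 (H=0).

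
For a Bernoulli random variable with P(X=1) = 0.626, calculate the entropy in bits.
0.9537 bits

The binary entropy function is:
H(p) = -p log(p) - (1-p) log(1-p)

H(0.626) = -0.626 × log_2(0.626) - 0.374 × log_2(0.374)
H(0.626) = 0.9537 bits

Note: Binary entropy is maximized at p=0.5 (H=1 bit) and minimized at p=0 or p=1 (H=0).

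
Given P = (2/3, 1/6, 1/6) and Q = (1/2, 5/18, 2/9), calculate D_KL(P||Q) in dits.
0.0255 dits

KL divergence: D_KL(P||Q) = Σ p(x) log(p(x)/q(x))

Computing term by term:
  x=0: 2/3 × log_10[(2/3)/(1/2)] = 2/3 × 0.1249 = 0.0833
  x=1: 1/6 × log_10[(1/6)/(5/18)] = 1/6 × -0.2218 = -0.0370
  x=2: 1/6 × log_10[(1/6)/(2/9)] = 1/6 × -0.1249 = -0.0208

D_KL(P||Q) = 0.0255 dits

Note: KL divergence is always non-negative and equals 0 iff P = Q.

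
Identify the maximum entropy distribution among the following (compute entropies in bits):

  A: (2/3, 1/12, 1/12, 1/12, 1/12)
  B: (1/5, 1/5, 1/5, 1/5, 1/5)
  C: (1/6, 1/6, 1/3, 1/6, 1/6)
B

For a discrete distribution over n outcomes, entropy is maximized by the uniform distribution.

Computing entropies:
H(A) = 1.5850 bits
H(B) = 2.3219 bits
H(C) = 2.2516 bits

The uniform distribution (where all probabilities equal 1/5) achieves the maximum entropy of log_2(5) = 2.3219 bits.

Distribution B has the highest entropy.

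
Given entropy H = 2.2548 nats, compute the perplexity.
9.5334

Perplexity is e^H (or exp(H) for natural log).

H = 2.2548 nats
Perplexity = e^2.2548 = 9.5334

Interpretation: The model's uncertainty is equivalent to choosing uniformly among 9.5 options.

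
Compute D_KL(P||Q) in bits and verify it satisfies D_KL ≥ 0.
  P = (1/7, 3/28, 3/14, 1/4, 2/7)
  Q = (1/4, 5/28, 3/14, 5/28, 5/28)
0.1208 bits

KL divergence satisfies the Gibbs inequality: D_KL(P||Q) ≥ 0 for all distributions P, Q.

D_KL(P||Q) = Σ p(x) log(p(x)/q(x))
Term by term:
  x=0: 1/7 × log_2[(1/7)/(1/4)] = -0.1153
  x=1: 3/28 × log_2[(3/28)/(5/28)] = -0.0790
  x=2: 3/14 × log_2[(3/14)/(3/14)] = 0.0000
  x=3: 1/4 × log_2[(1/4)/(5/28)] = 0.1214
  x=4: 2/7 × log_2[(2/7)/(5/28)] = 0.1937
D_KL(P||Q) = 0.1208 bits

D_KL(P||Q) = 0.1208 ≥ 0 ✓

This non-negativity is a fundamental property: relative entropy cannot be negative because it measures how different Q is from P.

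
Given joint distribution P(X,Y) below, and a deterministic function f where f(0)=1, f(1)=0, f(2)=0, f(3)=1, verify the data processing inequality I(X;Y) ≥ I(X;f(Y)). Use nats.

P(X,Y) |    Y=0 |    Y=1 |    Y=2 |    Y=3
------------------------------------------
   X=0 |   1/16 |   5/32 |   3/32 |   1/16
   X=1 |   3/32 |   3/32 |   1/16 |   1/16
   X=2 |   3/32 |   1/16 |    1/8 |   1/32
I(X;Y) = 0.0393, I(X;f(Y)) = 0.0098, inequality holds: 0.0393 ≥ 0.0098

Data Processing Inequality: For any Markov chain X → Y → Z, we have I(X;Y) ≥ I(X;Z).

Here Z = f(Y) is a deterministic function of Y, forming X → Y → Z.

Original I(X;Y) = 0.0393 nats

After applying f:
P(X,Z) where Z=f(Y):
- P(X,Z=0) = P(X,Y=1) + P(X,Y=2)
- P(X,Z=1) = P(X,Y=0) + P(X,Y=3)

I(X;Z) = I(X;f(Y)) = 0.0098 nats

Verification: 0.0393 ≥ 0.0098 ✓

Information cannot be created by processing; the function f can only lose information about X.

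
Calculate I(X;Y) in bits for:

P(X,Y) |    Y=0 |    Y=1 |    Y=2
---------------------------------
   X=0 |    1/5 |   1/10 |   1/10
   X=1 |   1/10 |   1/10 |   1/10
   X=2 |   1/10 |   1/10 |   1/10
0.0200 bits

Mutual information: I(X;Y) = H(X) + H(Y) - H(X,Y)

Marginals:
P(X) = (2/5, 3/10, 3/10), H(X) = 1.5710 bits
P(Y) = (2/5, 3/10, 3/10), H(Y) = 1.5710 bits

Joint entropy: H(X,Y) = 3.1219 bits

I(X;Y) = 1.5710 + 1.5710 - 3.1219 = 0.0200 bits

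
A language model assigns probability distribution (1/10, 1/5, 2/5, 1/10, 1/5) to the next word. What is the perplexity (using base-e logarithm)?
4.3528

Perplexity is e^H (or exp(H) for natural log).

First, H = -Σ p log p = 1.4708 nats
Perplexity = e^1.4708 = 4.3528

Interpretation: The model's uncertainty is equivalent to choosing uniformly among 4.4 options.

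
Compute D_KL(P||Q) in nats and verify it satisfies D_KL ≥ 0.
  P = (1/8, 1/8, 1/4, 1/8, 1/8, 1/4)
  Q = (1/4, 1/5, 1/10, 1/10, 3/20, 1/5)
0.1446 nats

KL divergence satisfies the Gibbs inequality: D_KL(P||Q) ≥ 0 for all distributions P, Q.

D_KL(P||Q) = Σ p(x) log(p(x)/q(x))
Term by term:
  x=0: 1/8 × log_e[(1/8)/(1/4)] = -0.0866
  x=1: 1/8 × log_e[(1/8)/(1/5)] = -0.0588
  x=2: 1/4 × log_e[(1/4)/(1/10)] = 0.2291
  x=3: 1/8 × log_e[(1/8)/(1/10)] = 0.0279
  x=4: 1/8 × log_e[(1/8)/(3/20)] = -0.0228
  x=5: 1/4 × log_e[(1/4)/(1/5)] = 0.0558
D_KL(P||Q) = 0.1446 nats

D_KL(P||Q) = 0.1446 ≥ 0 ✓

This non-negativity is a fundamental property: relative entropy cannot be negative because it measures how different Q is from P.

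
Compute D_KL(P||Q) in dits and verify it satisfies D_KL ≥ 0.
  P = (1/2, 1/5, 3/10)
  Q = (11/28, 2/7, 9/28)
0.0124 dits

KL divergence satisfies the Gibbs inequality: D_KL(P||Q) ≥ 0 for all distributions P, Q.

D_KL(P||Q) = Σ p(x) log(p(x)/q(x))
Term by term:
  x=0: 1/2 × log_10[(1/2)/(11/28)] = 0.0524
  x=1: 1/5 × log_10[(1/5)/(2/7)] = -0.0310
  x=2: 3/10 × log_10[(3/10)/(9/28)] = -0.0090
D_KL(P||Q) = 0.0124 dits

D_KL(P||Q) = 0.0124 ≥ 0 ✓

This non-negativity is a fundamental property: relative entropy cannot be negative because it measures how different Q is from P.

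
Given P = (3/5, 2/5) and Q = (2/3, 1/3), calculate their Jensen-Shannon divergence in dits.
0.0010 dits

Jensen-Shannon divergence is:
JSD(P||Q) = 0.5 × D_KL(P||M) + 0.5 × D_KL(Q||M)
where M = 0.5 × (P + Q) is the mixture distribution.

M = 0.5 × (3/5, 2/5) + 0.5 × (2/3, 1/3) = (19/30, 11/30)

D_KL(P||M) = 0.0010 dits
D_KL(Q||M) = 0.0011 dits

JSD(P||Q) = 0.5 × 0.0010 + 0.5 × 0.0011 = 0.0010 dits

Unlike KL divergence, JSD is symmetric and bounded: 0 ≤ JSD ≤ log(2).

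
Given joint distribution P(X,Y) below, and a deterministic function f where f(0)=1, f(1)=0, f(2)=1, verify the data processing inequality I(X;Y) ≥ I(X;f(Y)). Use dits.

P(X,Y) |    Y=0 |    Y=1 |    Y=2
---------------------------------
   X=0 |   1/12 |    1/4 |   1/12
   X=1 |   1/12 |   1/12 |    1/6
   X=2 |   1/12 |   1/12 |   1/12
I(X;Y) = 0.0262, I(X;f(Y)) = 0.0227, inequality holds: 0.0262 ≥ 0.0227

Data Processing Inequality: For any Markov chain X → Y → Z, we have I(X;Y) ≥ I(X;Z).

Here Z = f(Y) is a deterministic function of Y, forming X → Y → Z.

Original I(X;Y) = 0.0262 dits

After applying f:
P(X,Z) where Z=f(Y):
- P(X,Z=0) = P(X,Y=1)
- P(X,Z=1) = P(X,Y=0) + P(X,Y=2)

I(X;Z) = I(X;f(Y)) = 0.0227 dits

Verification: 0.0262 ≥ 0.0227 ✓

Information cannot be created by processing; the function f can only lose information about X.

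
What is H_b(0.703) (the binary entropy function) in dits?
0.2642 dits

The binary entropy function is:
H(p) = -p log(p) - (1-p) log(1-p)

H(0.703) = -0.703 × log_10(0.703) - 0.297 × log_10(0.297)
H(0.703) = 0.2642 dits

Note: Binary entropy is maximized at p=0.5 (H=1 bit) and minimized at p=0 or p=1 (H=0).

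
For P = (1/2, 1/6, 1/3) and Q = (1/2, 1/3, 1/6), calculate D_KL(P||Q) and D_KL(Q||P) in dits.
D_KL(P||Q) = 0.0502, D_KL(Q||P) = 0.0502

KL divergence is not symmetric: D_KL(P||Q) ≠ D_KL(Q||P) in general.

D_KL(P||Q) = 0.0502 dits
D_KL(Q||P) = 0.0502 dits

In this case they happen to be equal (to 4 decimal places).

This asymmetry is why KL divergence is not a true distance metric.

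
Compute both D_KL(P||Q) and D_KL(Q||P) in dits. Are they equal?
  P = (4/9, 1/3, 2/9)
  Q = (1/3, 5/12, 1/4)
D_KL(P||Q) = 0.0119, D_KL(Q||P) = 0.0115

KL divergence is not symmetric: D_KL(P||Q) ≠ D_KL(Q||P) in general.

D_KL(P||Q) = 0.0119 dits
D_KL(Q||P) = 0.0115 dits

No, they are not equal!

This asymmetry is why KL divergence is not a true distance metric.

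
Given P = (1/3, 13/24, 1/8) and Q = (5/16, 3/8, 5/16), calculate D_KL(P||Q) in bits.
0.1532 bits

KL divergence: D_KL(P||Q) = Σ p(x) log(p(x)/q(x))

Computing term by term:
  x=0: 1/3 × log_2[(1/3)/(5/16)] = 1/3 × 0.0931 = 0.0310
  x=1: 13/24 × log_2[(13/24)/(3/8)] = 13/24 × 0.5305 = 0.2874
  x=2: 1/8 × log_2[(1/8)/(5/16)] = 1/8 × -1.3219 = -0.1652

D_KL(P||Q) = 0.1532 bits

Note: KL divergence is always non-negative and equals 0 iff P = Q.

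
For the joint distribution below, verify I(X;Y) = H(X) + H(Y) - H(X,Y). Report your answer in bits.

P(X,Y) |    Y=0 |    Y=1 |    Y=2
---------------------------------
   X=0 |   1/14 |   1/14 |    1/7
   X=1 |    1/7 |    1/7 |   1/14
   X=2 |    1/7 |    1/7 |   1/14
I(X;Y) = 0.0617 bits

Mutual information has multiple equivalent forms:
- I(X;Y) = H(X) - H(X|Y)
- I(X;Y) = H(Y) - H(Y|X)
- I(X;Y) = H(X) + H(Y) - H(X,Y)

Computing all quantities:
H(X) = 1.5774, H(Y) = 1.5774, H(X,Y) = 3.0931
H(X|Y) = 1.5157, H(Y|X) = 1.5157

Verification:
H(X) - H(X|Y) = 1.5774 - 1.5157 = 0.0617
H(Y) - H(Y|X) = 1.5774 - 1.5157 = 0.0617
H(X) + H(Y) - H(X,Y) = 1.5774 + 1.5774 - 3.0931 = 0.0617

All forms give I(X;Y) = 0.0617 bits. ✓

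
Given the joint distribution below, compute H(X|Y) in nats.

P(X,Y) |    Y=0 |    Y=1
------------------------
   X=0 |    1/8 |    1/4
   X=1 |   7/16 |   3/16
0.5967 nats

Using the chain rule: H(X|Y) = H(X,Y) - H(Y)

First, compute H(X,Y) = 1.2820 nats

Marginal P(Y) = (9/16, 7/16)
H(Y) = 0.6853 nats

H(X|Y) = H(X,Y) - H(Y) = 1.2820 - 0.6853 = 0.5967 nats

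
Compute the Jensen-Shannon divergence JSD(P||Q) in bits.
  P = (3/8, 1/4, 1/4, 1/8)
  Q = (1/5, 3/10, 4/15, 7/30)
0.0334 bits

Jensen-Shannon divergence is:
JSD(P||Q) = 0.5 × D_KL(P||M) + 0.5 × D_KL(Q||M)
where M = 0.5 × (P + Q) is the mixture distribution.

M = 0.5 × (3/8, 1/4, 1/4, 1/8) + 0.5 × (1/5, 3/10, 4/15, 7/30) = (0.2875, 11/40, 0.258333, 0.179167)

D_KL(P||M) = 0.0326 bits
D_KL(Q||M) = 0.0341 bits

JSD(P||Q) = 0.5 × 0.0326 + 0.5 × 0.0341 = 0.0334 bits

Unlike KL divergence, JSD is symmetric and bounded: 0 ≤ JSD ≤ log(2).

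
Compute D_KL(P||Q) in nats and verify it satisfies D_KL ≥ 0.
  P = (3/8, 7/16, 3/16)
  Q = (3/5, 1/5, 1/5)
0.1541 nats

KL divergence satisfies the Gibbs inequality: D_KL(P||Q) ≥ 0 for all distributions P, Q.

D_KL(P||Q) = Σ p(x) log(p(x)/q(x))
Term by term:
  x=0: 3/8 × log_e[(3/8)/(3/5)] = -0.1763
  x=1: 7/16 × log_e[(7/16)/(1/5)] = 0.3425
  x=2: 3/16 × log_e[(3/16)/(1/5)] = -0.0121
D_KL(P||Q) = 0.1541 nats

D_KL(P||Q) = 0.1541 ≥ 0 ✓

This non-negativity is a fundamental property: relative entropy cannot be negative because it measures how different Q is from P.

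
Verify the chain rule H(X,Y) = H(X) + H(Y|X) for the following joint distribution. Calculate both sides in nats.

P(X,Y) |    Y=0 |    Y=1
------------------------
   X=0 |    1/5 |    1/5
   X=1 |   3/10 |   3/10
H(X,Y) = 1.3662, H(X) = 0.6730, H(Y|X) = 0.6931 (all in nats)

Chain rule: H(X,Y) = H(X) + H(Y|X)

Left side — joint entropy directly:
H(X,Y) = -Σ p(x,y) log p(x,y) = 1.3662 nats

Right side — compute H(Y|X) from the conditional distributions:
P(X) = (2/5, 3/5), so H(X) = 0.6730 nats
H(Y|X) = Σ_x P(X=x) · H(Y|X=x):
  P(Y|X=0) = (1/2, 1/2), H(Y|X=0) = 0.6931, weight P(X=0) = 2/5
  P(Y|X=1) = (1/2, 1/2), H(Y|X=1) = 0.6931, weight P(X=1) = 3/5
H(Y|X) = 0.6931 nats

H(X) + H(Y|X) = 0.6730 + 0.6931 = 1.3662 nats

Both sides equal 1.3662 nats. ✓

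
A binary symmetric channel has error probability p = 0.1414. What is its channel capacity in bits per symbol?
0.4121 bits

For a binary symmetric channel (BSC) with error probability p:
Capacity C = 1 - H(p) bits per symbol

where H(p) = -p log₂(p) - (1-p) log₂(1-p) is the binary entropy function.

H(0.1414) = 0.5879 bits
C = 1 - 0.5879 = 0.4121 bits per symbol

This means we can reliably transmit up to 0.4121 bits of information per channel use.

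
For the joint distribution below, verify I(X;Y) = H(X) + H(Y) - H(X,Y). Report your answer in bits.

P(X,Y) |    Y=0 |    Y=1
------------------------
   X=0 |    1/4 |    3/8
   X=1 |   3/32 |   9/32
I(X;Y) = 0.0173 bits

Mutual information has multiple equivalent forms:
- I(X;Y) = H(X) - H(X|Y)
- I(X;Y) = H(Y) - H(Y|X)
- I(X;Y) = H(X) + H(Y) - H(X,Y)

Computing all quantities:
H(X) = 0.9544, H(Y) = 0.9284, H(X,Y) = 1.8655
H(X|Y) = 0.9371, H(Y|X) = 0.9111

Verification:
H(X) - H(X|Y) = 0.9544 - 0.9371 = 0.0173
H(Y) - H(Y|X) = 0.9284 - 0.9111 = 0.0173
H(X) + H(Y) - H(X,Y) = 0.9544 + 0.9284 - 1.8655 = 0.0173

All forms give I(X;Y) = 0.0173 bits. ✓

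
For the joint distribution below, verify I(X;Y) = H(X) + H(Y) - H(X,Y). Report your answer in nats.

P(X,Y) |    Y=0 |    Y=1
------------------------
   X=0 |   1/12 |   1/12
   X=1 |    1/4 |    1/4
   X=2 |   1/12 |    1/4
I(X;Y) = 0.0297 nats

Mutual information has multiple equivalent forms:
- I(X;Y) = H(X) - H(X|Y)
- I(X;Y) = H(Y) - H(Y|X)
- I(X;Y) = H(X) + H(Y) - H(X,Y)

Computing all quantities:
H(X) = 1.0114, H(Y) = 0.6792, H(X,Y) = 1.6609
H(X|Y) = 0.9818, H(Y|X) = 0.6495

Verification:
H(X) - H(X|Y) = 1.0114 - 0.9818 = 0.0297
H(Y) - H(Y|X) = 0.6792 - 0.6495 = 0.0297
H(X) + H(Y) - H(X,Y) = 1.0114 + 0.6792 - 1.6609 = 0.0297

All forms give I(X;Y) = 0.0297 nats. ✓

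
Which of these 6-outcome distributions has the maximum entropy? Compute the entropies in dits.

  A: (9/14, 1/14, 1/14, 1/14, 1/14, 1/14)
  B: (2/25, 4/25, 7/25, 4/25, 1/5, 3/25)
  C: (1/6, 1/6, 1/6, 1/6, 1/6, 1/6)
C

For a discrete distribution over n outcomes, entropy is maximized by the uniform distribution.

Computing entropies:
H(A) = 0.5327 dits
H(B) = 0.7475 dits
H(C) = 0.7782 dits

The uniform distribution (where all probabilities equal 1/6) achieves the maximum entropy of log_10(6) = 0.7782 dits.

Distribution C has the highest entropy.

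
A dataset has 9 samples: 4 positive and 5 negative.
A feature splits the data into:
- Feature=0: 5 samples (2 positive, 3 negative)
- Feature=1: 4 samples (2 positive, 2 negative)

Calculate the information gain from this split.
0.0072 bits

Information Gain = H(Y) - H(Y|Feature)

Before split:
P(positive) = 4/9 = 0.4444
H(Y) = 0.9911 bits

After split:
Feature=0: H = 0.9710 bits (weight = 5/9)
Feature=1: H = 1.0000 bits (weight = 4/9)
H(Y|Feature) = (5/9)×0.9710 + (4/9)×1.0000 = 0.9839 bits

Information Gain = 0.9911 - 0.9839 = 0.0072 bits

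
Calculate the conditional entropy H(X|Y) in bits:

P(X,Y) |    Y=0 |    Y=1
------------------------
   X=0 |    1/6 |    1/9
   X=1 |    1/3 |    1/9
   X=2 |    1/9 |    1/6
1.4825 bits

Using the chain rule: H(X|Y) = H(X,Y) - H(Y)

First, compute H(X,Y) = 2.4466 bits

Marginal P(Y) = (11/18, 7/18)
H(Y) = 0.9641 bits

H(X|Y) = H(X,Y) - H(Y) = 2.4466 - 0.9641 = 1.4825 bits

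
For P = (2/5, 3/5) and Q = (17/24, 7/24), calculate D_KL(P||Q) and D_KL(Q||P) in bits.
D_KL(P||Q) = 0.2946, D_KL(Q||P) = 0.2804

KL divergence is not symmetric: D_KL(P||Q) ≠ D_KL(Q||P) in general.

D_KL(P||Q) = 0.2946 bits
D_KL(Q||P) = 0.2804 bits

No, they are not equal!

This asymmetry is why KL divergence is not a true distance metric.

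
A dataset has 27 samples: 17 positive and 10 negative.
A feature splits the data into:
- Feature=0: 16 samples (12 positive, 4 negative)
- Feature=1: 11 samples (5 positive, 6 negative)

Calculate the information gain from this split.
0.0652 bits

Information Gain = H(Y) - H(Y|Feature)

Before split:
P(positive) = 17/27 = 0.6296
H(Y) = 0.9510 bits

After split:
Feature=0: H = 0.8113 bits (weight = 16/27)
Feature=1: H = 0.9940 bits (weight = 11/27)
H(Y|Feature) = (16/27)×0.8113 + (11/27)×0.9940 = 0.8857 bits

Information Gain = 0.9510 - 0.8857 = 0.0652 bits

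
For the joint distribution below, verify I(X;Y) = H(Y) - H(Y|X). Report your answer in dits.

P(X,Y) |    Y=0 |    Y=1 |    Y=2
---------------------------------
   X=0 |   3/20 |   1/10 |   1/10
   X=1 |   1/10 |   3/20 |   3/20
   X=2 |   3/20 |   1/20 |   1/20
I(X;Y) = 0.0177 dits

Mutual information has multiple equivalent forms:
- I(X;Y) = H(X) - H(X|Y)
- I(X;Y) = H(Y) - H(Y|X)
- I(X;Y) = H(X) + H(Y) - H(X,Y)

Computing all quantities:
H(X) = 0.4693, H(Y) = 0.4729, H(X,Y) = 0.9244
H(X|Y) = 0.4515, H(Y|X) = 0.4552

Verification:
H(X) - H(X|Y) = 0.4693 - 0.4515 = 0.0177
H(Y) - H(Y|X) = 0.4729 - 0.4552 = 0.0177
H(X) + H(Y) - H(X,Y) = 0.4693 + 0.4729 - 0.9244 = 0.0177

All forms give I(X;Y) = 0.0177 dits. ✓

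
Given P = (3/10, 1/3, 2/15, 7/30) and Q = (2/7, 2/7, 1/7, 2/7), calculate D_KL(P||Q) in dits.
0.0042 dits

KL divergence: D_KL(P||Q) = Σ p(x) log(p(x)/q(x))

Computing term by term:
  x=0: 3/10 × log_10[(3/10)/(2/7)] = 3/10 × 0.0212 = 0.0064
  x=1: 1/3 × log_10[(1/3)/(2/7)] = 1/3 × 0.0669 = 0.0223
  x=2: 2/15 × log_10[(2/15)/(1/7)] = 2/15 × -0.0300 = -0.0040
  x=3: 7/30 × log_10[(7/30)/(2/7)] = 7/30 × -0.0880 = -0.0205

D_KL(P||Q) = 0.0042 dits

Note: KL divergence is always non-negative and equals 0 iff P = Q.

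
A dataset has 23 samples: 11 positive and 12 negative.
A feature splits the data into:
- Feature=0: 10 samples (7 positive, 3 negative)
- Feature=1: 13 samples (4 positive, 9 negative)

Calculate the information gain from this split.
0.1121 bits

Information Gain = H(Y) - H(Y|Feature)

Before split:
P(positive) = 11/23 = 0.4783
H(Y) = 0.9986 bits

After split:
Feature=0: H = 0.8813 bits (weight = 10/23)
Feature=1: H = 0.8905 bits (weight = 13/23)
H(Y|Feature) = (10/23)×0.8813 + (13/23)×0.8905 = 0.8865 bits

Information Gain = 0.9986 - 0.8865 = 0.1121 bits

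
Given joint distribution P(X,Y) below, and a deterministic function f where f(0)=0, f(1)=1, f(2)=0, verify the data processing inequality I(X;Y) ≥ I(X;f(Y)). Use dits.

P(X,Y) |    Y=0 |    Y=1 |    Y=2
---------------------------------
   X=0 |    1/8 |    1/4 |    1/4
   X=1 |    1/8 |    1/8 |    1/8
I(X;Y) = 0.0047, I(X;f(Y)) = 0.0010, inequality holds: 0.0047 ≥ 0.0010

Data Processing Inequality: For any Markov chain X → Y → Z, we have I(X;Y) ≥ I(X;Z).

Here Z = f(Y) is a deterministic function of Y, forming X → Y → Z.

Original I(X;Y) = 0.0047 dits

After applying f:
P(X,Z) where Z=f(Y):
- P(X,Z=0) = P(X,Y=0) + P(X,Y=2)
- P(X,Z=1) = P(X,Y=1)

I(X;Z) = I(X;f(Y)) = 0.0010 dits

Verification: 0.0047 ≥ 0.0010 ✓

Information cannot be created by processing; the function f can only lose information about X.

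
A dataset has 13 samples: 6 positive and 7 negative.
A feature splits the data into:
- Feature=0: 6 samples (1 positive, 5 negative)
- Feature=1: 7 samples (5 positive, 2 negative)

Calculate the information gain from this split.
0.2310 bits

Information Gain = H(Y) - H(Y|Feature)

Before split:
P(positive) = 6/13 = 0.4615
H(Y) = 0.9957 bits

After split:
Feature=0: H = 0.6500 bits (weight = 6/13)
Feature=1: H = 0.8631 bits (weight = 7/13)
H(Y|Feature) = (6/13)×0.6500 + (7/13)×0.8631 = 0.7648 bits

Information Gain = 0.9957 - 0.7648 = 0.2310 bits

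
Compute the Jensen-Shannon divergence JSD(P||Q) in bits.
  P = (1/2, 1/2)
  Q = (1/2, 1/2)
0.0000 bits

Jensen-Shannon divergence is:
JSD(P||Q) = 0.5 × D_KL(P||M) + 0.5 × D_KL(Q||M)
where M = 0.5 × (P + Q) is the mixture distribution.

M = 0.5 × (1/2, 1/2) + 0.5 × (1/2, 1/2) = (1/2, 1/2)

D_KL(P||M) = 0.0000 bits
D_KL(Q||M) = 0.0000 bits

JSD(P||Q) = 0.5 × 0.0000 + 0.5 × 0.0000 = 0.0000 bits

Unlike KL divergence, JSD is symmetric and bounded: 0 ≤ JSD ≤ log(2).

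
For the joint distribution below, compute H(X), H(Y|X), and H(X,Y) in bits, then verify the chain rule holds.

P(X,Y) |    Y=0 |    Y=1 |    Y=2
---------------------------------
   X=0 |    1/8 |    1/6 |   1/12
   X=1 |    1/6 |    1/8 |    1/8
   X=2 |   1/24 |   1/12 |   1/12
H(X,Y) = 3.0739, H(X) = 1.5284, H(Y|X) = 1.5456 (all in bits)

Chain rule: H(X,Y) = H(X) + H(Y|X)

Left side — joint entropy directly:
H(X,Y) = -Σ p(x,y) log p(x,y) = 3.0739 bits

Right side — compute H(Y|X) from the conditional distributions:
P(X) = (3/8, 5/12, 5/24), so H(X) = 1.5284 bits
H(Y|X) = Σ_x P(X=x) · H(Y|X=x):
  P(Y|X=0) = (1/3, 4/9, 2/9), H(Y|X=0) = 1.5305, weight P(X=0) = 3/8
  P(Y|X=1) = (2/5, 3/10, 3/10), H(Y|X=1) = 1.5710, weight P(X=1) = 5/12
  P(Y|X=2) = (1/5, 2/5, 2/5), H(Y|X=2) = 1.5219, weight P(X=2) = 5/24
H(Y|X) = 1.5456 bits

H(X) + H(Y|X) = 1.5284 + 1.5456 = 3.0739 bits

Both sides equal 3.0739 bits. ✓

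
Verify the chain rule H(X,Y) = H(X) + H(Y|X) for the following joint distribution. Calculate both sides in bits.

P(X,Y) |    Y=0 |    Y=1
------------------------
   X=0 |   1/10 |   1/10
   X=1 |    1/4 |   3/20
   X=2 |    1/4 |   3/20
H(X,Y) = 2.4855, H(X) = 1.5219, H(Y|X) = 0.9635 (all in bits)

Chain rule: H(X,Y) = H(X) + H(Y|X)

Left side — joint entropy directly:
H(X,Y) = -Σ p(x,y) log p(x,y) = 2.4855 bits

Right side — compute H(Y|X) from the conditional distributions:
P(X) = (1/5, 2/5, 2/5), so H(X) = 1.5219 bits
H(Y|X) = Σ_x P(X=x) · H(Y|X=x):
  P(Y|X=0) = (1/2, 1/2), H(Y|X=0) = 1.0000, weight P(X=0) = 1/5
  P(Y|X=1) = (5/8, 3/8), H(Y|X=1) = 0.9544, weight P(X=1) = 2/5
  P(Y|X=2) = (5/8, 3/8), H(Y|X=2) = 0.9544, weight P(X=2) = 2/5
H(Y|X) = 0.9635 bits

H(X) + H(Y|X) = 1.5219 + 0.9635 = 2.4855 bits

Both sides equal 2.4855 bits. ✓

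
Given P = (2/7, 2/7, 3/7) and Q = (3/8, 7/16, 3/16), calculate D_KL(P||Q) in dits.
0.0673 dits

KL divergence: D_KL(P||Q) = Σ p(x) log(p(x)/q(x))

Computing term by term:
  x=0: 2/7 × log_10[(2/7)/(3/8)] = 2/7 × -0.1181 = -0.0337
  x=1: 2/7 × log_10[(2/7)/(7/16)] = 2/7 × -0.1850 = -0.0529
  x=2: 3/7 × log_10[(3/7)/(3/16)] = 3/7 × 0.3590 = 0.1539

D_KL(P||Q) = 0.0673 dits

Note: KL divergence is always non-negative and equals 0 iff P = Q.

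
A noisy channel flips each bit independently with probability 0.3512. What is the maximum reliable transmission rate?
0.0649 bits

For a binary symmetric channel (BSC) with error probability p:
Capacity C = 1 - H(p) bits per symbol

where H(p) = -p log₂(p) - (1-p) log₂(1-p) is the binary entropy function.

H(0.3512) = 0.9351 bits
C = 1 - 0.9351 = 0.0649 bits per symbol

This means we can reliably transmit up to 0.0649 bits of information per channel use.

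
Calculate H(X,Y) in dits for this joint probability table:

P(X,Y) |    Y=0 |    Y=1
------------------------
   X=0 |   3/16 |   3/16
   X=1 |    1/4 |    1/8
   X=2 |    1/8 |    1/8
0.7618 dits

Joint entropy is H(X,Y) = -Σ_{x,y} p(x,y) log p(x,y).

Summing over all non-zero entries:
H(X,Y) = -[3/16·log_10(3/16) + 3/16·log_10(3/16) + 1/4·log_10(1/4) + 1/8·log_10(1/8) + 1/8·log_10(1/8) + 1/8·log_10(1/8)]
H(X,Y) = 0.7618 dits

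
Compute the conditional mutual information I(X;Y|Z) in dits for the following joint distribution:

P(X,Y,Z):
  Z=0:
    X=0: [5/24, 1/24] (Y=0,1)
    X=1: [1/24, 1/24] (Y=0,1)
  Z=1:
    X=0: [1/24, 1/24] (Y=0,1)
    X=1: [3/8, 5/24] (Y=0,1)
0.0087 dits

Conditional mutual information: I(X;Y|Z) = H(X|Z) + H(Y|Z) - H(X,Y|Z)

H(Z) = 0.2764
H(X,Z) = 0.4669 → H(X|Z) = 0.1905
H(Y,Z) = 0.5494 → H(Y|Z) = 0.2729
H(X,Y,Z) = 0.7311 → H(X,Y|Z) = 0.4547

I(X;Y|Z) = 0.1905 + 0.2729 - 0.4547 = 0.0087 dits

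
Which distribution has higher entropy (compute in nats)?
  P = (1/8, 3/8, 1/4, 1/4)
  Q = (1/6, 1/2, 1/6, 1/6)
P

Computing entropies in nats:
H(P) = 1.3209
H(Q) = 1.2425

Distribution P has higher entropy.

Intuition: The distribution closer to uniform (more spread out) has higher entropy.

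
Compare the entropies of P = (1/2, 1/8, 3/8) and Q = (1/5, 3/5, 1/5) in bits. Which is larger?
P

Computing entropies in bits:
H(P) = 1.4056
H(Q) = 1.3710

Distribution P has higher entropy.

Intuition: The distribution closer to uniform (more spread out) has higher entropy.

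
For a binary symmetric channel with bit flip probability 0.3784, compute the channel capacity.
0.0431 bits

For a binary symmetric channel (BSC) with error probability p:
Capacity C = 1 - H(p) bits per symbol

where H(p) = -p log₂(p) - (1-p) log₂(1-p) is the binary entropy function.

H(0.3784) = 0.9569 bits
C = 1 - 0.9569 = 0.0431 bits per symbol

This means we can reliably transmit up to 0.0431 bits of information per channel use.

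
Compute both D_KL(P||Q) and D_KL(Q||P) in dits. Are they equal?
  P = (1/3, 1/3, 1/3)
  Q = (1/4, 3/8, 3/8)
D_KL(P||Q) = 0.0075, D_KL(Q||P) = 0.0071

KL divergence is not symmetric: D_KL(P||Q) ≠ D_KL(Q||P) in general.

D_KL(P||Q) = 0.0075 dits
D_KL(Q||P) = 0.0071 dits

No, they are not equal!

This asymmetry is why KL divergence is not a true distance metric.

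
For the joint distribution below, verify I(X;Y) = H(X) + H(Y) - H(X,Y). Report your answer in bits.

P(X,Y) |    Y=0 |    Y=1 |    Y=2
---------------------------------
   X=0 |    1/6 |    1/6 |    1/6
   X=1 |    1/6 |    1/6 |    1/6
I(X;Y) = 0.0000 bits

Mutual information has multiple equivalent forms:
- I(X;Y) = H(X) - H(X|Y)
- I(X;Y) = H(Y) - H(Y|X)
- I(X;Y) = H(X) + H(Y) - H(X,Y)

Computing all quantities:
H(X) = 1.0000, H(Y) = 1.5850, H(X,Y) = 2.5850
H(X|Y) = 1.0000, H(Y|X) = 1.5850

Verification:
H(X) - H(X|Y) = 1.0000 - 1.0000 = 0.0000
H(Y) - H(Y|X) = 1.5850 - 1.5850 = 0.0000
H(X) + H(Y) - H(X,Y) = 1.0000 + 1.5850 - 2.5850 = 0.0000

All forms give I(X;Y) = 0.0000 bits. ✓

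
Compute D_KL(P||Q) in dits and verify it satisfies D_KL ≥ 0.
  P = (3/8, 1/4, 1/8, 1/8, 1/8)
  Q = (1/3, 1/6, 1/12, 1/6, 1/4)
0.0320 dits

KL divergence satisfies the Gibbs inequality: D_KL(P||Q) ≥ 0 for all distributions P, Q.

D_KL(P||Q) = Σ p(x) log(p(x)/q(x))
Term by term:
  x=0: 3/8 × log_10[(3/8)/(1/3)] = 0.0192
  x=1: 1/4 × log_10[(1/4)/(1/6)] = 0.0440
  x=2: 1/8 × log_10[(1/8)/(1/12)] = 0.0220
  x=3: 1/8 × log_10[(1/8)/(1/6)] = -0.0156
  x=4: 1/8 × log_10[(1/8)/(1/4)] = -0.0376
D_KL(P||Q) = 0.0320 dits

D_KL(P||Q) = 0.0320 ≥ 0 ✓

This non-negativity is a fundamental property: relative entropy cannot be negative because it measures how different Q is from P.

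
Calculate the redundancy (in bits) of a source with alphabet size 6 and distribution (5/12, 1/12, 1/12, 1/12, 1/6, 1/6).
0.3008 bits

Redundancy measures how far a source is from maximum entropy:
R = H_max - H(X)

Maximum entropy for 6 symbols: H_max = log_2(6) = 2.5850 bits
Actual entropy: H(X) = 2.2842 bits
Redundancy: R = 2.5850 - 2.2842 = 0.3008 bits

This redundancy represents potential for compression: the source could be compressed by 0.3008 bits per symbol.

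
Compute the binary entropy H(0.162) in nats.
0.4430 nats

The binary entropy function is:
H(p) = -p log(p) - (1-p) log(1-p)

H(0.162) = -0.162 × log_e(0.162) - 0.838 × log_e(0.838)
H(0.162) = 0.4430 nats

Note: Binary entropy is maximized at p=0.5 (H=1 bit) and minimized at p=0 or p=1 (H=0).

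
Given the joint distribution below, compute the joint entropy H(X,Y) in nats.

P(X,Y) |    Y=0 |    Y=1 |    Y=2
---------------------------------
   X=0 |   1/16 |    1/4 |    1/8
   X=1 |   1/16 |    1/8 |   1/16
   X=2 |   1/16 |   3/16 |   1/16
2.0467 nats

Joint entropy is H(X,Y) = -Σ_{x,y} p(x,y) log p(x,y).

Summing over all non-zero entries:
H(X,Y) = -[1/16·log_e(1/16) + 1/4·log_e(1/4) + 1/8·log_e(1/8) + 1/16·log_e(1/16) + 1/8·log_e(1/8) + 1/16·log_e(1/16) + 1/16·log_e(1/16) + 3/16·log_e(3/16) + 1/16·log_e(1/16)]
H(X,Y) = 2.0467 nats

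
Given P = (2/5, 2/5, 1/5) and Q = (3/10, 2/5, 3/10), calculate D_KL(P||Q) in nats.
0.0340 nats

KL divergence: D_KL(P||Q) = Σ p(x) log(p(x)/q(x))

Computing term by term:
  x=0: 2/5 × log_e[(2/5)/(3/10)] = 2/5 × 0.2877 = 0.1151
  x=1: 2/5 × log_e[(2/5)/(2/5)] = 2/5 × 0.0000 = 0.0000
  x=2: 1/5 × log_e[(1/5)/(3/10)] = 1/5 × -0.4055 = -0.0811

D_KL(P||Q) = 0.0340 nats

Note: KL divergence is always non-negative and equals 0 iff P = Q.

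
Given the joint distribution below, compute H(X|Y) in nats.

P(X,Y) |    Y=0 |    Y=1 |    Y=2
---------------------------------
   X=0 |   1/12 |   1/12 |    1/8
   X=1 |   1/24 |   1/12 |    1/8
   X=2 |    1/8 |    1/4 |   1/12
1.0095 nats

Using the chain rule: H(X|Y) = H(X,Y) - H(Y)

First, compute H(X,Y) = 2.0871 nats

Marginal P(Y) = (1/4, 5/12, 1/3)
H(Y) = 1.0776 nats

H(X|Y) = H(X,Y) - H(Y) = 2.0871 - 1.0776 = 1.0095 nats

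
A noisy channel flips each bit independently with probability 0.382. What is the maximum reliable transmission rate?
0.0406 bits

For a binary symmetric channel (BSC) with error probability p:
Capacity C = 1 - H(p) bits per symbol

where H(p) = -p log₂(p) - (1-p) log₂(1-p) is the binary entropy function.

H(0.382) = 0.9594 bits
C = 1 - 0.9594 = 0.0406 bits per symbol

This means we can reliably transmit up to 0.0406 bits of information per channel use.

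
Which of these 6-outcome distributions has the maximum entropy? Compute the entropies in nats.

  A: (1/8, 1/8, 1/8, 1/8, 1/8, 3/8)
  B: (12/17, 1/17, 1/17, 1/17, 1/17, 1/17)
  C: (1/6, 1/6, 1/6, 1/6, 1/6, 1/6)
C

For a discrete distribution over n outcomes, entropy is maximized by the uniform distribution.

Computing entropies:
H(A) = 1.6675 nats
H(B) = 1.0792 nats
H(C) = 1.7918 nats

The uniform distribution (where all probabilities equal 1/6) achieves the maximum entropy of log_e(6) = 1.7918 nats.

Distribution C has the highest entropy.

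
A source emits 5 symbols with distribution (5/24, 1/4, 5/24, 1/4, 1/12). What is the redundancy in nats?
0.0556 nats

Redundancy measures how far a source is from maximum entropy:
R = H_max - H(X)

Maximum entropy for 5 symbols: H_max = log_e(5) = 1.6094 nats
Actual entropy: H(X) = 1.5538 nats
Redundancy: R = 1.6094 - 1.5538 = 0.0556 nats

This redundancy represents potential for compression: the source could be compressed by 0.0556 nats per symbol.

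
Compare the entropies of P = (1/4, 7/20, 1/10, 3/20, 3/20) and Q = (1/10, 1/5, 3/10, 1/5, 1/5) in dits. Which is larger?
Q

Computing entropies in dits:
H(P) = 0.6573
H(Q) = 0.6762

Distribution Q has higher entropy.

Intuition: The distribution closer to uniform (more spread out) has higher entropy.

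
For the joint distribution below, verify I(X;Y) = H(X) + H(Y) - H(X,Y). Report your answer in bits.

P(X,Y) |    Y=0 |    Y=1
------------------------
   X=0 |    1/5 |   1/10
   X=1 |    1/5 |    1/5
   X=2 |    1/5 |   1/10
I(X;Y) = 0.0200 bits

Mutual information has multiple equivalent forms:
- I(X;Y) = H(X) - H(X|Y)
- I(X;Y) = H(Y) - H(Y|X)
- I(X;Y) = H(X) + H(Y) - H(X,Y)

Computing all quantities:
H(X) = 1.5710, H(Y) = 0.9710, H(X,Y) = 2.5219
H(X|Y) = 1.5510, H(Y|X) = 0.9510

Verification:
H(X) - H(X|Y) = 1.5710 - 1.5510 = 0.0200
H(Y) - H(Y|X) = 0.9710 - 0.9510 = 0.0200
H(X) + H(Y) - H(X,Y) = 1.5710 + 0.9710 - 2.5219 = 0.0200

All forms give I(X;Y) = 0.0200 bits. ✓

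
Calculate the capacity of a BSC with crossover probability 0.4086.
0.0242 bits

For a binary symmetric channel (BSC) with error probability p:
Capacity C = 1 - H(p) bits per symbol

where H(p) = -p log₂(p) - (1-p) log₂(1-p) is the binary entropy function.

H(0.4086) = 0.9758 bits
C = 1 - 0.9758 = 0.0242 bits per symbol

This means we can reliably transmit up to 0.0242 bits of information per channel use.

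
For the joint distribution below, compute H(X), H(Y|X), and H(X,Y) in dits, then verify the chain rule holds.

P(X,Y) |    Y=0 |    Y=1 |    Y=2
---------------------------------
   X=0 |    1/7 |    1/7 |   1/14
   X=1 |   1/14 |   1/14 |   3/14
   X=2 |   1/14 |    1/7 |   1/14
H(X,Y) = 0.9149, H(X) = 0.4748, H(Y|X) = 0.4400 (all in dits)

Chain rule: H(X,Y) = H(X) + H(Y|X)

Left side — joint entropy directly:
H(X,Y) = -Σ p(x,y) log p(x,y) = 0.9149 dits

Right side — compute H(Y|X) from the conditional distributions:
P(X) = (5/14, 5/14, 2/7), so H(X) = 0.4748 dits
H(Y|X) = Σ_x P(X=x) · H(Y|X=x):
  P(Y|X=0) = (2/5, 2/5, 1/5), H(Y|X=0) = 0.4581, weight P(X=0) = 5/14
  P(Y|X=1) = (1/5, 1/5, 3/5), H(Y|X=1) = 0.4127, weight P(X=1) = 5/14
  P(Y|X=2) = (1/4, 1/2, 1/4), H(Y|X=2) = 0.4515, weight P(X=2) = 2/7
H(Y|X) = 0.4400 dits

H(X) + H(Y|X) = 0.4748 + 0.4400 = 0.9149 dits

Both sides equal 0.9149 dits. ✓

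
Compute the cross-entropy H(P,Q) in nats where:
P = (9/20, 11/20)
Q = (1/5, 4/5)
0.8470 nats

Cross-entropy: H(P,Q) = -Σ p(x) log q(x)

Alternatively: H(P,Q) = H(P) + D_KL(P||Q)
H(P) = 0.6881 nats
D_KL(P||Q) = 0.1588 nats

H(P,Q) = 0.6881 + 0.1588 = 0.8470 nats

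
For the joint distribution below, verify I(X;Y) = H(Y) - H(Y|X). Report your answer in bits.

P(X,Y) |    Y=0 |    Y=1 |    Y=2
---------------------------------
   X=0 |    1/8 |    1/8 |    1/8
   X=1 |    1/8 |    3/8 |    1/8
I(X;Y) = 0.0488 bits

Mutual information has multiple equivalent forms:
- I(X;Y) = H(X) - H(X|Y)
- I(X;Y) = H(Y) - H(Y|X)
- I(X;Y) = H(X) + H(Y) - H(X,Y)

Computing all quantities:
H(X) = 0.9544, H(Y) = 1.5000, H(X,Y) = 2.4056
H(X|Y) = 0.9056, H(Y|X) = 1.4512

Verification:
H(X) - H(X|Y) = 0.9544 - 0.9056 = 0.0488
H(Y) - H(Y|X) = 1.5000 - 1.4512 = 0.0488
H(X) + H(Y) - H(X,Y) = 0.9544 + 1.5000 - 2.4056 = 0.0488

All forms give I(X;Y) = 0.0488 bits. ✓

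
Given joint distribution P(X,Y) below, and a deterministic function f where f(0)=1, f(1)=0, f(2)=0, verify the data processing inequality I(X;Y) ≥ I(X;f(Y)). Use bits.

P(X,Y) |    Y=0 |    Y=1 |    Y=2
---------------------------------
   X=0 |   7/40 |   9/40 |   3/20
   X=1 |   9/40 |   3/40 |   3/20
I(X;Y) = 0.0539, I(X;f(Y)) = 0.0246, inequality holds: 0.0539 ≥ 0.0246

Data Processing Inequality: For any Markov chain X → Y → Z, we have I(X;Y) ≥ I(X;Z).

Here Z = f(Y) is a deterministic function of Y, forming X → Y → Z.

Original I(X;Y) = 0.0539 bits

After applying f:
P(X,Z) where Z=f(Y):
- P(X,Z=0) = P(X,Y=1) + P(X,Y=2)
- P(X,Z=1) = P(X,Y=0)

I(X;Z) = I(X;f(Y)) = 0.0246 bits

Verification: 0.0539 ≥ 0.0246 ✓

Information cannot be created by processing; the function f can only lose information about X.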